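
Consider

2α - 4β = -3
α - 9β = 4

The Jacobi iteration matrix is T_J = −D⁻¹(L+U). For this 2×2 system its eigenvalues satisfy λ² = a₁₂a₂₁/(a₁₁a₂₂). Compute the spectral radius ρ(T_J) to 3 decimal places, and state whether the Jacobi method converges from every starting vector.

0.471

a₁₂a₂₁/(a₁₁a₂₂) = (-4)·(1) / ((2)·(-9)) = 0.222222
ρ = √|0.222222| = √0.222222 = 0.471
ρ < 1, so Jacobi converges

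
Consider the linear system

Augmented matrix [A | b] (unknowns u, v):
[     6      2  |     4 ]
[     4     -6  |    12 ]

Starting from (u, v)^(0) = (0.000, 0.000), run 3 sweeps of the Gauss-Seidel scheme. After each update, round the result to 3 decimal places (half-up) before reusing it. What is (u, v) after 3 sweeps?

Iteration 1:
  u = (4 - (2)·0.000) / (6) = 0.667
  v = (12 - (4)·0.667) / (-6) = -1.555
Iteration 2:
  u = (4 - (2)·-1.555) / (6) = 1.185
  v = (12 - (4)·1.185) / (-6) = -1.210
Iteration 3:
  u = (4 - (2)·-1.210) / (6) = 1.070
  v = (12 - (4)·1.070) / (-6) = -1.287

(1.070, -1.287)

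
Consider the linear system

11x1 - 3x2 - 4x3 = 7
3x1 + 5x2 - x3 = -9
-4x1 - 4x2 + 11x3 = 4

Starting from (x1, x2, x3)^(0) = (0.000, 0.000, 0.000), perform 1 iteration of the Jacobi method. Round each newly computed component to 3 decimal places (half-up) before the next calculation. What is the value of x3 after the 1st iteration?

Iteration 1:
  x1 = (7 - (-3)·0.000 - (-4)·0.000) / (11) = 0.636
  x2 = (-9 - (3)·0.000 - (-1)·0.000) / (5) = -1.800
  x3 = (4 - (-4)·0.000 - (-4)·0.000) / (11) = 0.364

0.364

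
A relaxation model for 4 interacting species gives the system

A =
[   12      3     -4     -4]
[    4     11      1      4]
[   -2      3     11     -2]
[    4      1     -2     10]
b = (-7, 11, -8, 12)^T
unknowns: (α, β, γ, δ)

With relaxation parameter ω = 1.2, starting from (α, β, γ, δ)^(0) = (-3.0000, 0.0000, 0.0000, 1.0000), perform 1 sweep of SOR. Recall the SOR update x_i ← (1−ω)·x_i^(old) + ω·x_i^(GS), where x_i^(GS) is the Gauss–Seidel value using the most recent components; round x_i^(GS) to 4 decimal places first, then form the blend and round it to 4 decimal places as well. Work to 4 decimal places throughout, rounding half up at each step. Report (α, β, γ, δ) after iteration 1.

Iteration 1:
  α: GS value = (-7 - (3)·0.0000 - (-4)·0.0000 - (-4)·1.0000) / (12) = -0.2500;  α ← (1−ω)·-3.0000 + ω·-0.2500 = 0.3000
  β: GS value = (11 - (4)·0.3000 - (1)·0.0000 - (4)·1.0000) / (11) = 0.5273;  β ← (1−ω)·0.0000 + ω·0.5273 = 0.6328
  γ: GS value = (-8 - (-2)·0.3000 - (3)·0.6328 - (-2)·1.0000) / (11) = -0.6635;  γ ← (1−ω)·0.0000 + ω·-0.6635 = -0.7962
  δ: GS value = (12 - (4)·0.3000 - (1)·0.6328 - (-2)·-0.7962) / (10) = 0.8575;  δ ← (1−ω)·1.0000 + ω·0.8575 = 0.8290

(0.3000, 0.6328, -0.7962, 0.8290)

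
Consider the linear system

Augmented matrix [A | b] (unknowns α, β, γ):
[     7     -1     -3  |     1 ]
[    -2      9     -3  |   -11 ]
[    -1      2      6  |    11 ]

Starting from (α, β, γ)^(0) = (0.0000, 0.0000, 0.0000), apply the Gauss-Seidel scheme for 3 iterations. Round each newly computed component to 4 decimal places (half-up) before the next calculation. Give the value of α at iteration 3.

0.9956

Iteration 1:
  α = (1 - (-1)·0.0000 - (-3)·0.0000) / (7) = 0.1429
  β = (-11 - (-2)·0.1429 - (-3)·0.0000) / (9) = -1.1905
  γ = (11 - (-1)·0.1429 - (2)·-1.1905) / (6) = 2.2540
Iteration 2:
  α = (1 - (-1)·-1.1905 - (-3)·2.2540) / (7) = 0.9388
  β = (-11 - (-2)·0.9388 - (-3)·2.2540) / (9) = -0.2623
  γ = (11 - (-1)·0.9388 - (2)·-0.2623) / (6) = 2.0772
Iteration 3:
  α = (1 - (-1)·-0.2623 - (-3)·2.0772) / (7) = 0.9956
  β = (-11 - (-2)·0.9956 - (-3)·2.0772) / (9) = -0.3086
  γ = (11 - (-1)·0.9956 - (2)·-0.3086) / (6) = 2.1021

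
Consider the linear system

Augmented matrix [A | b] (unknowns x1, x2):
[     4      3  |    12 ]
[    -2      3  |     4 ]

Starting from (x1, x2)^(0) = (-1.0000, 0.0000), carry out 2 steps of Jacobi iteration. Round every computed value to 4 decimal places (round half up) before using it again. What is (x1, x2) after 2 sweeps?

(2.5000, 3.3333)

Iteration 1:
  x1 = (12 - (3)·0.0000) / (4) = 3.0000
  x2 = (4 - (-2)·-1.0000) / (3) = 0.6667
Iteration 2:
  x1 = (12 - (3)·0.6667) / (4) = 2.5000
  x2 = (4 - (-2)·3.0000) / (3) = 3.3333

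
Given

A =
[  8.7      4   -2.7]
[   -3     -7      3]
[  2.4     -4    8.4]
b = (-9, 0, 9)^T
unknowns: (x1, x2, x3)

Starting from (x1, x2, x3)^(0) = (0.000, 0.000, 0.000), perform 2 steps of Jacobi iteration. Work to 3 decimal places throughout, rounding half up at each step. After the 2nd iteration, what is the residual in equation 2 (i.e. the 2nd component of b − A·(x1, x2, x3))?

Iteration 1:
  x1 = (-9 - (4)·0.000 - (-2.7)·0.000) / (8.7) = -1.034
  x2 = (0 - (-3)·0.000 - (3)·0.000) / (-7) = 0.000
  x3 = (9 - (2.4)·0.000 - (-4)·0.000) / (8.4) = 1.071
Iteration 2:
  x1 = (-9 - (4)·0.000 - (-2.7)·1.071) / (8.7) = -0.702
  x2 = (0 - (-3)·-1.034 - (3)·1.071) / (-7) = 0.902
  x3 = (9 - (2.4)·-1.034 - (-4)·0.000) / (8.4) = 1.367
Residual b − A·x = (-2.810, 0.107, 2.810)

0.107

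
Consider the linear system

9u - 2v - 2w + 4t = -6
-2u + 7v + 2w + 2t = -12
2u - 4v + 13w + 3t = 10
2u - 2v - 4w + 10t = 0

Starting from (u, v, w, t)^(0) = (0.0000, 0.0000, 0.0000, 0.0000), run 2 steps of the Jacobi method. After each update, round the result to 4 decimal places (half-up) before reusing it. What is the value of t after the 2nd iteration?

0.0982

Iteration 1:
  u = (-6 - (-2)·0.0000 - (-2)·0.0000 - (4)·0.0000) / (9) = -0.6667
  v = (-12 - (-2)·0.0000 - (2)·0.0000 - (2)·0.0000) / (7) = -1.7143
  w = (10 - (2)·0.0000 - (-4)·0.0000 - (3)·0.0000) / (13) = 0.7692
  t = (0 - (2)·0.0000 - (-2)·0.0000 - (-4)·0.0000) / (10) = 0.0000
Iteration 2:
  u = (-6 - (-2)·-1.7143 - (-2)·0.7692 - (4)·0.0000) / (9) = -0.8767
  v = (-12 - (-2)·-0.6667 - (2)·0.7692 - (2)·0.0000) / (7) = -2.1245
  w = (10 - (2)·-0.6667 - (-4)·-1.7143 - (3)·0.0000) / (13) = 0.3443
  t = (0 - (2)·-0.6667 - (-2)·-1.7143 - (-4)·0.7692) / (10) = 0.0982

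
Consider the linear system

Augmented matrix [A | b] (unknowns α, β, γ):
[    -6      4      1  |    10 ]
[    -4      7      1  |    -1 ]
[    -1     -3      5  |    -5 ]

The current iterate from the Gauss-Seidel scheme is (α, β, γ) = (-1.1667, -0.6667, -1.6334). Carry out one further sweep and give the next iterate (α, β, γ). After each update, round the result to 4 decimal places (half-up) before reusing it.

(-2.3834, -1.2715, -2.2396)

One sweep:
  α = (10 - (4)·-0.6667 - (1)·-1.6334) / (-6) = -2.3834
  β = (-1 - (-4)·-2.3834 - (1)·-1.6334) / (7) = -1.2715
  γ = (-5 - (-1)·-2.3834 - (-3)·-1.2715) / (5) = -2.2396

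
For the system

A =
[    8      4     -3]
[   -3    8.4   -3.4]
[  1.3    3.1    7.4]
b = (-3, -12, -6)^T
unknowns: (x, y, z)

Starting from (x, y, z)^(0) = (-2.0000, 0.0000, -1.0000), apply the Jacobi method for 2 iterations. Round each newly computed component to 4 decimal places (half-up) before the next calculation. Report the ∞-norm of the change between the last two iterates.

Iteration 1:
  x = (-3 - (4)·0.0000 - (-3)·-1.0000) / (8) = -0.7500
  y = (-12 - (-3)·-2.0000 - (-3.4)·-1.0000) / (8.4) = -2.5476
  z = (-6 - (1.3)·-2.0000 - (3.1)·0.0000) / (7.4) = -0.4595
Iteration 2:
  x = (-3 - (4)·-2.5476 - (-3)·-0.4595) / (8) = 0.7265
  y = (-12 - (-3)·-0.7500 - (-3.4)·-0.4595) / (8.4) = -1.8824
  z = (-6 - (1.3)·-0.7500 - (3.1)·-2.5476) / (7.4) = 0.3882
Change: (1.4765, 0.6652, 0.8477) → max |·| = 1.4765

1.4765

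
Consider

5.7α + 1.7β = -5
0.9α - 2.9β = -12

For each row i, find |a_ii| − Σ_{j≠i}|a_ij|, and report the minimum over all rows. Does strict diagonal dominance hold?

2

row 1: |5.7| − (1.7) = 4
row 2: |-2.9| − (0.9) = 2
minimum over rows = 2 → strictly diagonally dominant (convergence guaranteed)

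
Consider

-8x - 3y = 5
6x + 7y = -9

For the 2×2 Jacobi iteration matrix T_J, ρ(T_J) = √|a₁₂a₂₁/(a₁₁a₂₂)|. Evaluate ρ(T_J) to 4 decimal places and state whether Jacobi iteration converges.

a₁₂a₂₁/(a₁₁a₂₂) = (-3)·(6) / ((-8)·(7)) = 0.321429
ρ = √|0.321429| = √0.321429 = 0.5669
ρ < 1, so Jacobi converges

0.5669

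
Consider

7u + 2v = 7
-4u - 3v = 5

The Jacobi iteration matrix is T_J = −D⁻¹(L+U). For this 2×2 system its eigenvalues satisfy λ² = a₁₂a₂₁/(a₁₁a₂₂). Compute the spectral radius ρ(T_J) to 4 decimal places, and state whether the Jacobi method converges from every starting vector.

0.6172

a₁₂a₂₁/(a₁₁a₂₂) = (2)·(-4) / ((7)·(-3)) = 0.380952
ρ = √|0.380952| = √0.380952 = 0.6172
ρ < 1, so Jacobi converges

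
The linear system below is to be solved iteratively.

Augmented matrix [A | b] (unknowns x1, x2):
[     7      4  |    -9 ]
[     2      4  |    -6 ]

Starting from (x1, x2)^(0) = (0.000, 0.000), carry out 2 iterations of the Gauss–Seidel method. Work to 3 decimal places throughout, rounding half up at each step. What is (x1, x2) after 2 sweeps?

Iteration 1:
  x1 = (-9 - (4)·0.000) / (7) = -1.286
  x2 = (-6 - (2)·-1.286) / (4) = -0.857
Iteration 2:
  x1 = (-9 - (4)·-0.857) / (7) = -0.796
  x2 = (-6 - (2)·-0.796) / (4) = -1.102

(-0.796, -1.102)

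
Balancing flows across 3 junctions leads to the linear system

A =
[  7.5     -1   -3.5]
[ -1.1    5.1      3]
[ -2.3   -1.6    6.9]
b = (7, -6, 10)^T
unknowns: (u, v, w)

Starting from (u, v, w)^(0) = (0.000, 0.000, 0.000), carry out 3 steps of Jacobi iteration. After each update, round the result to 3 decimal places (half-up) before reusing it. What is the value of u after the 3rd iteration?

Iteration 1:
  u = (7 - (-1)·0.000 - (-3.5)·0.000) / (7.5) = 0.933
  v = (-6 - (-1.1)·0.000 - (3)·0.000) / (5.1) = -1.176
  w = (10 - (-2.3)·0.000 - (-1.6)·0.000) / (6.9) = 1.449
Iteration 2:
  u = (7 - (-1)·-1.176 - (-3.5)·1.449) / (7.5) = 1.453
  v = (-6 - (-1.1)·0.933 - (3)·1.449) / (5.1) = -1.828
  w = (10 - (-2.3)·0.933 - (-1.6)·-1.176) / (6.9) = 1.488
Iteration 3:
  u = (7 - (-1)·-1.828 - (-3.5)·1.488) / (7.5) = 1.384
  v = (-6 - (-1.1)·1.453 - (3)·1.488) / (5.1) = -1.738
  w = (10 - (-2.3)·1.453 - (-1.6)·-1.828) / (6.9) = 1.510

1.384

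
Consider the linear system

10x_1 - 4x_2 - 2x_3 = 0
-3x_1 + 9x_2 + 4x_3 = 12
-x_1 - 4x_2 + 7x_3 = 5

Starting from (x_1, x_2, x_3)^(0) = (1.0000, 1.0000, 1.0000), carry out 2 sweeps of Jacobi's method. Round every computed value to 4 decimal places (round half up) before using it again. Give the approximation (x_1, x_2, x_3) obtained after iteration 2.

(0.7746, 0.8984, 1.4984)

Iteration 1:
  x_1 = (0 - (-4)·1.0000 - (-2)·1.0000) / (10) = 0.6000
  x_2 = (12 - (-3)·1.0000 - (4)·1.0000) / (9) = 1.2222
  x_3 = (5 - (-1)·1.0000 - (-4)·1.0000) / (7) = 1.4286
Iteration 2:
  x_1 = (0 - (-4)·1.2222 - (-2)·1.4286) / (10) = 0.7746
  x_2 = (12 - (-3)·0.6000 - (4)·1.4286) / (9) = 0.8984
  x_3 = (5 - (-1)·0.6000 - (-4)·1.2222) / (7) = 1.4984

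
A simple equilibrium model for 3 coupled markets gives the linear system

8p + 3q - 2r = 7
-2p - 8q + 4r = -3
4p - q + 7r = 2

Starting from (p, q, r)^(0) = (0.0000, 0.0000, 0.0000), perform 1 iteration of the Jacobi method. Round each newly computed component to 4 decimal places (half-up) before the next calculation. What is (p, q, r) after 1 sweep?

(0.8750, 0.3750, 0.2857)

Iteration 1:
  p = (7 - (3)·0.0000 - (-2)·0.0000) / (8) = 0.8750
  q = (-3 - (-2)·0.0000 - (4)·0.0000) / (-8) = 0.3750
  r = (2 - (4)·0.0000 - (-1)·0.0000) / (7) = 0.2857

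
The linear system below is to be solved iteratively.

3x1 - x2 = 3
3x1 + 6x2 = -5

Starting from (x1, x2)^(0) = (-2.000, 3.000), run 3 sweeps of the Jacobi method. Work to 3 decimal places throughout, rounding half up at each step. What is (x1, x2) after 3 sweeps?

Iteration 1:
  x1 = (3 - (-1)·3.000) / (3) = 2.000
  x2 = (-5 - (3)·-2.000) / (6) = 0.167
Iteration 2:
  x1 = (3 - (-1)·0.167) / (3) = 1.056
  x2 = (-5 - (3)·2.000) / (6) = -1.833
Iteration 3:
  x1 = (3 - (-1)·-1.833) / (3) = 0.389
  x2 = (-5 - (3)·1.056) / (6) = -1.361

(0.389, -1.361)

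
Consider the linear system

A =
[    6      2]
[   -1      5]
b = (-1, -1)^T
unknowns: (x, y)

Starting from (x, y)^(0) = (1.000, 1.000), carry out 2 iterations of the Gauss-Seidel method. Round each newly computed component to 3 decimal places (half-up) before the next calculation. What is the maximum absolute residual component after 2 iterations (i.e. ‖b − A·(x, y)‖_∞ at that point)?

Iteration 1:
  x = (-1 - (2)·1.000) / (6) = -0.500
  y = (-1 - (-1)·-0.500) / (5) = -0.300
Iteration 2:
  x = (-1 - (2)·-0.300) / (6) = -0.067
  y = (-1 - (-1)·-0.067) / (5) = -0.213
Residual b − A·x = (-0.172, -0.002); ∞-norm = 0.172

0.172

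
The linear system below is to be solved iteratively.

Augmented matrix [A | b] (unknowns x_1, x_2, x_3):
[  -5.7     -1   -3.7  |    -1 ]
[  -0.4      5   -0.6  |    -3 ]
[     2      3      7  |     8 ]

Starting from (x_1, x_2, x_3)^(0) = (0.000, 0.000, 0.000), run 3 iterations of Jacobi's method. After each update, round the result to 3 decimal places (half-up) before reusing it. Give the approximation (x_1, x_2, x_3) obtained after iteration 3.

Iteration 1:
  x_1 = (-1 - (-1)·0.000 - (-3.7)·0.000) / (-5.7) = 0.175
  x_2 = (-3 - (-0.4)·0.000 - (-0.6)·0.000) / (5) = -0.600
  x_3 = (8 - (2)·0.000 - (3)·0.000) / (7) = 1.143
Iteration 2:
  x_1 = (-1 - (-1)·-0.600 - (-3.7)·1.143) / (-5.7) = -0.461
  x_2 = (-3 - (-0.4)·0.175 - (-0.6)·1.143) / (5) = -0.449
  x_3 = (8 - (2)·0.175 - (3)·-0.600) / (7) = 1.350
Iteration 3:
  x_1 = (-1 - (-1)·-0.449 - (-3.7)·1.350) / (-5.7) = -0.622
  x_2 = (-3 - (-0.4)·-0.461 - (-0.6)·1.350) / (5) = -0.475
  x_3 = (8 - (2)·-0.461 - (3)·-0.449) / (7) = 1.467

(-0.622, -0.475, 1.467)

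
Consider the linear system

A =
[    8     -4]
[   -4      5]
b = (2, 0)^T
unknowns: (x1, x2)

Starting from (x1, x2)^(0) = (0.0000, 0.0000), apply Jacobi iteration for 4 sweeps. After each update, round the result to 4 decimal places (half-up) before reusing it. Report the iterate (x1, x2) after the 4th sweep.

(0.3500, 0.2800)

Iteration 1:
  x1 = (2 - (-4)·0.0000) / (8) = 0.2500
  x2 = (0 - (-4)·0.0000) / (5) = 0.0000
Iteration 2:
  x1 = (2 - (-4)·0.0000) / (8) = 0.2500
  x2 = (0 - (-4)·0.2500) / (5) = 0.2000
Iteration 3:
  x1 = (2 - (-4)·0.2000) / (8) = 0.3500
  x2 = (0 - (-4)·0.2500) / (5) = 0.2000
Iteration 4:
  x1 = (2 - (-4)·0.2000) / (8) = 0.3500
  x2 = (0 - (-4)·0.3500) / (5) = 0.2800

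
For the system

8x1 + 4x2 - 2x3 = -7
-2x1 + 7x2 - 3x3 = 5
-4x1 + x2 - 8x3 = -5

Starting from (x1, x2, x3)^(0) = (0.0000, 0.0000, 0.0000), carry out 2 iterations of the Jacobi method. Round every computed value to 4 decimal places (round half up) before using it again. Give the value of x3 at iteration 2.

Iteration 1:
  x1 = (-7 - (4)·0.0000 - (-2)·0.0000) / (8) = -0.8750
  x2 = (5 - (-2)·0.0000 - (-3)·0.0000) / (7) = 0.7143
  x3 = (-5 - (-4)·0.0000 - (1)·0.0000) / (-8) = 0.6250
Iteration 2:
  x1 = (-7 - (4)·0.7143 - (-2)·0.6250) / (8) = -1.0759
  x2 = (5 - (-2)·-0.8750 - (-3)·0.6250) / (7) = 0.7321
  x3 = (-5 - (-4)·-0.8750 - (1)·0.7143) / (-8) = 1.1518

1.1518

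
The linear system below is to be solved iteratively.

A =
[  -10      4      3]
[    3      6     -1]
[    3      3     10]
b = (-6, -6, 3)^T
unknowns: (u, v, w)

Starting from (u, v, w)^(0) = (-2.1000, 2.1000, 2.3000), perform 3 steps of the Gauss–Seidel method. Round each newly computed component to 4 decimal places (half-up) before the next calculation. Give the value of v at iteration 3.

-1.0979

Iteration 1:
  u = (-6 - (4)·2.1000 - (3)·2.3000) / (-10) = 2.1300
  v = (-6 - (3)·2.1300 - (-1)·2.3000) / (6) = -1.6817
  w = (3 - (3)·2.1300 - (3)·-1.6817) / (10) = 0.1655
Iteration 2:
  u = (-6 - (4)·-1.6817 - (3)·0.1655) / (-10) = -0.0230
  v = (-6 - (3)·-0.0230 - (-1)·0.1655) / (6) = -0.9609
  w = (3 - (3)·-0.0230 - (3)·-0.9609) / (10) = 0.5952
Iteration 3:
  u = (-6 - (4)·-0.9609 - (3)·0.5952) / (-10) = 0.3942
  v = (-6 - (3)·0.3942 - (-1)·0.5952) / (6) = -1.0979
  w = (3 - (3)·0.3942 - (3)·-1.0979) / (10) = 0.5111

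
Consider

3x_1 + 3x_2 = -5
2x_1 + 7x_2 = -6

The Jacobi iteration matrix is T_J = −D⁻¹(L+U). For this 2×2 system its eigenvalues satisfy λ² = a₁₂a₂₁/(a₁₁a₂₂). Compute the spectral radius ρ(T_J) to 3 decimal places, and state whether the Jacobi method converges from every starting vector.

0.535

a₁₂a₂₁/(a₁₁a₂₂) = (3)·(2) / ((3)·(7)) = 0.285714
ρ = √|0.285714| = √0.285714 = 0.535
ρ < 1, so Jacobi converges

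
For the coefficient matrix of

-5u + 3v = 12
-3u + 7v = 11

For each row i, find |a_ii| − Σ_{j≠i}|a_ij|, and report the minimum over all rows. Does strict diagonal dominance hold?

row 1: |-5| − (3) = 2
row 2: |7| − (3) = 4
minimum over rows = 2 → strictly diagonally dominant (convergence guaranteed)

2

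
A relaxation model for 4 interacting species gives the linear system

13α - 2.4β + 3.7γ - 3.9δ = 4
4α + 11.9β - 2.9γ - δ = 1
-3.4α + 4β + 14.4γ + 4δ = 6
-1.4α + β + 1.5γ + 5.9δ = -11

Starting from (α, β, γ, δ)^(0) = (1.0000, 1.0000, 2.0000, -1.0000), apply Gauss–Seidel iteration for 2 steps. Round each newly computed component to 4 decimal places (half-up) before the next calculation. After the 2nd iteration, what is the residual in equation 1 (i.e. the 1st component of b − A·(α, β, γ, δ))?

-3.0099

Iteration 1:
  α = (4 - (-2.4)·1.0000 - (3.7)·2.0000 - (-3.9)·-1.0000) / (13) = -0.3769
  β = (1 - (4)·-0.3769 - (-2.9)·2.0000 - (-1)·-1.0000) / (11.9) = 0.6141
  γ = (6 - (-3.4)·-0.3769 - (4)·0.6141 - (4)·-1.0000) / (14.4) = 0.4349
  δ = (-11 - (-1.4)·-0.3769 - (1)·0.6141 - (1.5)·0.4349) / (5.9) = -2.1685
Iteration 2:
  α = (4 - (-2.4)·0.6141 - (3.7)·0.4349 - (-3.9)·-2.1685) / (13) = -0.3533
  β = (1 - (4)·-0.3533 - (-2.9)·0.4349 - (-1)·-2.1685) / (11.9) = 0.1265
  γ = (6 - (-3.4)·-0.3533 - (4)·0.1265 - (4)·-2.1685) / (14.4) = 0.9005
  δ = (-11 - (-1.4)·-0.3533 - (1)·0.1265 - (1.5)·0.9005) / (5.9) = -2.1986
Residual b − A·x = (-3.0099, 1.3207, 0.1200, -0.0001)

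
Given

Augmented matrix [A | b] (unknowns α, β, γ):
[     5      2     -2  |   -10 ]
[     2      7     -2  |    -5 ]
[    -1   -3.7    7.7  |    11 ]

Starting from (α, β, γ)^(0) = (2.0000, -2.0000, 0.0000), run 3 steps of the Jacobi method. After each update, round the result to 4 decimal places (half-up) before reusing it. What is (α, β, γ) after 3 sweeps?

(-1.6726, -0.1858, 1.1948)

Iteration 1:
  α = (-10 - (2)·-2.0000 - (-2)·0.0000) / (5) = -1.2000
  β = (-5 - (2)·2.0000 - (-2)·0.0000) / (7) = -1.2857
  γ = (11 - (-1)·2.0000 - (-3.7)·-2.0000) / (7.7) = 0.7273
Iteration 2:
  α = (-10 - (2)·-1.2857 - (-2)·0.7273) / (5) = -1.1948
  β = (-5 - (2)·-1.2000 - (-2)·0.7273) / (7) = -0.1636
  γ = (11 - (-1)·-1.2000 - (-3.7)·-1.2857) / (7.7) = 0.6549
Iteration 3:
  α = (-10 - (2)·-0.1636 - (-2)·0.6549) / (5) = -1.6726
  β = (-5 - (2)·-1.1948 - (-2)·0.6549) / (7) = -0.1858
  γ = (11 - (-1)·-1.1948 - (-3.7)·-0.1636) / (7.7) = 1.1948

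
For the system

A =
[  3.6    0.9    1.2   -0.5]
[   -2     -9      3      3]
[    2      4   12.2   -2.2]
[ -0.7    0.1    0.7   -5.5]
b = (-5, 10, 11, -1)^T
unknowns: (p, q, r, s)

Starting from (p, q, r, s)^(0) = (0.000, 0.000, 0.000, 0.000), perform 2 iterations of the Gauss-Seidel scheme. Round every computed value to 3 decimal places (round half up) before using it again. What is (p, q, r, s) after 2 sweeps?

Iteration 1:
  p = (-5 - (0.9)·0.000 - (1.2)·0.000 - (-0.5)·0.000) / (3.6) = -1.389
  q = (10 - (-2)·-1.389 - (3)·0.000 - (3)·0.000) / (-9) = -0.802
  r = (11 - (2)·-1.389 - (4)·-0.802 - (-2.2)·0.000) / (12.2) = 1.392
  s = (-1 - (-0.7)·-1.389 - (0.1)·-0.802 - (0.7)·1.392) / (-5.5) = 0.521
Iteration 2:
  p = (-5 - (0.9)·-0.802 - (1.2)·1.392 - (-0.5)·0.521) / (3.6) = -1.580
  q = (10 - (-2)·-1.580 - (3)·1.392 - (3)·0.521) / (-9) = -0.122
  r = (11 - (2)·-1.580 - (4)·-0.122 - (-2.2)·0.521) / (12.2) = 1.295
  s = (-1 - (-0.7)·-1.580 - (0.1)·-0.122 - (0.7)·1.295) / (-5.5) = 0.546

(-1.580, -0.122, 1.295, 0.546)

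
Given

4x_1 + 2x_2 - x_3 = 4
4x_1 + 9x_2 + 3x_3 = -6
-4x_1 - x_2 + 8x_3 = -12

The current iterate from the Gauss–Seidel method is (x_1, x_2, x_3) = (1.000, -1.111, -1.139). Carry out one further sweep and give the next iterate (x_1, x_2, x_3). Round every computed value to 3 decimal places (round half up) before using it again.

One sweep:
  x_1 = (4 - (2)·-1.111 - (-1)·-1.139) / (4) = 1.271
  x_2 = (-6 - (4)·1.271 - (3)·-1.139) / (9) = -0.852
  x_3 = (-12 - (-4)·1.271 - (-1)·-0.852) / (8) = -0.971

(1.271, -0.852, -0.971)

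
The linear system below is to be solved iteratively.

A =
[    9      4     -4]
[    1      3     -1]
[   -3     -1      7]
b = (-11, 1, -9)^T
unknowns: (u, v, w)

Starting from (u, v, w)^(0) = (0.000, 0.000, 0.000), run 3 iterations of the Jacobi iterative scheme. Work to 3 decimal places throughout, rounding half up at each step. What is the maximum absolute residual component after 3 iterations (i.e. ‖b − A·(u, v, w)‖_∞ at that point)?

1.568

Iteration 1:
  u = (-11 - (4)·0.000 - (-4)·0.000) / (9) = -1.222
  v = (1 - (1)·0.000 - (-1)·0.000) / (3) = 0.333
  w = (-9 - (-3)·0.000 - (-1)·0.000) / (7) = -1.286
Iteration 2:
  u = (-11 - (4)·0.333 - (-4)·-1.286) / (9) = -1.942
  v = (1 - (1)·-1.222 - (-1)·-1.286) / (3) = 0.312
  w = (-9 - (-3)·-1.222 - (-1)·0.333) / (7) = -1.762
Iteration 3:
  u = (-11 - (4)·0.312 - (-4)·-1.762) / (9) = -2.144
  v = (1 - (1)·-1.942 - (-1)·-1.762) / (3) = 0.393
  w = (-9 - (-3)·-1.942 - (-1)·0.312) / (7) = -2.073
Residual b − A·x = (-1.568, -0.108, -0.528); ∞-norm = 1.568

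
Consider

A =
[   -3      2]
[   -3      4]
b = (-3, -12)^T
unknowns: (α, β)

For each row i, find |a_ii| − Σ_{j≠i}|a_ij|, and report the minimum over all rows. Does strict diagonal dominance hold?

1

row 1: |-3| − (2) = 1
row 2: |4| − (3) = 1
minimum over rows = 1 → strictly diagonally dominant (convergence guaranteed)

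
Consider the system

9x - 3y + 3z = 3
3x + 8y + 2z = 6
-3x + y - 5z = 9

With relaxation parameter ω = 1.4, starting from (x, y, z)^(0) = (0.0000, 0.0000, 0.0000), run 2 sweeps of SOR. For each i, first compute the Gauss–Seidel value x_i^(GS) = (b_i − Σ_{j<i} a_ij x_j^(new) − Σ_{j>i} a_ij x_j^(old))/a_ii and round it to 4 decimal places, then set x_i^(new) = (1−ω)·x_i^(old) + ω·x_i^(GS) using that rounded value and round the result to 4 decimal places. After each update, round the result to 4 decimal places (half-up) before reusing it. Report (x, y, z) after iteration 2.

Iteration 1:
  x: GS value = (3 - (-3)·0.0000 - (3)·0.0000) / (9) = 0.3333;  x ← (1−ω)·0.0000 + ω·0.3333 = 0.4666
  y: GS value = (6 - (3)·0.4666 - (2)·0.0000) / (8) = 0.5750;  y ← (1−ω)·0.0000 + ω·0.5750 = 0.8050
  z: GS value = (9 - (-3)·0.4666 - (1)·0.8050) / (-5) = -1.9190;  z ← (1−ω)·0.0000 + ω·-1.9190 = -2.6866
Iteration 2:
  x: GS value = (3 - (-3)·0.8050 - (3)·-2.6866) / (9) = 1.4972;  x ← (1−ω)·0.4666 + ω·1.4972 = 1.9094
  y: GS value = (6 - (3)·1.9094 - (2)·-2.6866) / (8) = 0.7056;  y ← (1−ω)·0.8050 + ω·0.7056 = 0.6658
  z: GS value = (9 - (-3)·1.9094 - (1)·0.6658) / (-5) = -2.8125;  z ← (1−ω)·-2.6866 + ω·-2.8125 = -2.8629

(1.9094, 0.6658, -2.8629)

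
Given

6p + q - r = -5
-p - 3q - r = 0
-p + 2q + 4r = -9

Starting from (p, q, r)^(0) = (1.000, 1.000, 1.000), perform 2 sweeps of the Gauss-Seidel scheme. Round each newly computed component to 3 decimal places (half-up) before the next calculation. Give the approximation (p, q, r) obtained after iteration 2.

(-1.229, 1.220, -3.167)

Iteration 1:
  p = (-5 - (1)·1.000 - (-1)·1.000) / (6) = -0.833
  q = (0 - (-1)·-0.833 - (-1)·1.000) / (-3) = -0.056
  r = (-9 - (-1)·-0.833 - (2)·-0.056) / (4) = -2.430
Iteration 2:
  p = (-5 - (1)·-0.056 - (-1)·-2.430) / (6) = -1.229
  q = (0 - (-1)·-1.229 - (-1)·-2.430) / (-3) = 1.220
  r = (-9 - (-1)·-1.229 - (2)·1.220) / (4) = -3.167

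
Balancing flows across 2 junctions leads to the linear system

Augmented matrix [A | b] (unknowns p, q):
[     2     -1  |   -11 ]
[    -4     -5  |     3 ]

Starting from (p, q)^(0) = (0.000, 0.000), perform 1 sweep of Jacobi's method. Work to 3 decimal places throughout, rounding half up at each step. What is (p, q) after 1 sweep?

Iteration 1:
  p = (-11 - (-1)·0.000) / (2) = -5.500
  q = (3 - (-4)·0.000) / (-5) = -0.600

(-5.500, -0.600)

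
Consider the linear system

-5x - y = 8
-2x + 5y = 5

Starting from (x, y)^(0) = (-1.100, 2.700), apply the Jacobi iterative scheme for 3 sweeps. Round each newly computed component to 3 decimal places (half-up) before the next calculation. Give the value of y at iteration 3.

Iteration 1:
  x = (8 - (-1)·2.700) / (-5) = -2.140
  y = (5 - (-2)·-1.100) / (5) = 0.560
Iteration 2:
  x = (8 - (-1)·0.560) / (-5) = -1.712
  y = (5 - (-2)·-2.140) / (5) = 0.144
Iteration 3:
  x = (8 - (-1)·0.144) / (-5) = -1.629
  y = (5 - (-2)·-1.712) / (5) = 0.315

0.315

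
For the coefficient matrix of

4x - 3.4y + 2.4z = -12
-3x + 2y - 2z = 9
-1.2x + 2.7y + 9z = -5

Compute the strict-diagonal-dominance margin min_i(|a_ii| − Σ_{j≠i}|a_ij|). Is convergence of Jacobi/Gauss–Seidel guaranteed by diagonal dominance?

row 1: |4| − (3.4+2.4) = -1.8
row 2: |2| − (3+2) = -3
row 3: |9| − (1.2+2.7) = 5.1
minimum over rows = -3 → not strictly diagonally dominant

-3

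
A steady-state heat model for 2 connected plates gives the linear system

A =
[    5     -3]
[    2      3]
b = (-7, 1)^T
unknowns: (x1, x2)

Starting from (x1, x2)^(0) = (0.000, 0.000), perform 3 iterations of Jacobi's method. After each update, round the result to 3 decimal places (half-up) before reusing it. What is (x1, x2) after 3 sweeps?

Iteration 1:
  x1 = (-7 - (-3)·0.000) / (5) = -1.400
  x2 = (1 - (2)·0.000) / (3) = 0.333
Iteration 2:
  x1 = (-7 - (-3)·0.333) / (5) = -1.200
  x2 = (1 - (2)·-1.400) / (3) = 1.267
Iteration 3:
  x1 = (-7 - (-3)·1.267) / (5) = -0.640
  x2 = (1 - (2)·-1.200) / (3) = 1.133

(-0.640, 1.133)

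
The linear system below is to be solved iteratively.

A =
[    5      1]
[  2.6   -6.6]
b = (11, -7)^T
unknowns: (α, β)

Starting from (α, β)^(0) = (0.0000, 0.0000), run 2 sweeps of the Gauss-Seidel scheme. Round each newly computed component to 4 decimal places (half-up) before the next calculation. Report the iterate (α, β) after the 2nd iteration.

(1.8145, 1.7754)

Iteration 1:
  α = (11 - (1)·0.0000) / (5) = 2.2000
  β = (-7 - (2.6)·2.2000) / (-6.6) = 1.9273
Iteration 2:
  α = (11 - (1)·1.9273) / (5) = 1.8145
  β = (-7 - (2.6)·1.8145) / (-6.6) = 1.7754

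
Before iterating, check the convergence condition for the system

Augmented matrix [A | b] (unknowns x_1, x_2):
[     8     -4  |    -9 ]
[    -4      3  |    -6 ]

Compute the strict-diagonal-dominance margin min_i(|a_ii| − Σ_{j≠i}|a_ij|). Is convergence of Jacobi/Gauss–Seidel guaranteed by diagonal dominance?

row 1: |8| − (4) = 4
row 2: |3| − (4) = -1
minimum over rows = -1 → not strictly diagonally dominant

-1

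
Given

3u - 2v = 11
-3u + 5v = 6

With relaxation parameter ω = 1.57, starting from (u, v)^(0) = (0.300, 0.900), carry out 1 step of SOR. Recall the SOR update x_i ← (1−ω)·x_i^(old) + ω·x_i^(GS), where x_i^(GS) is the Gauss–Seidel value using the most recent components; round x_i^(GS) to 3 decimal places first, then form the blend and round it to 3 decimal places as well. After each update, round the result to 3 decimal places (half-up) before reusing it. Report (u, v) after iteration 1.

Iteration 1:
  u: GS value = (11 - (-2)·0.900) / (3) = 4.267;  u ← (1−ω)·0.300 + ω·4.267 = 6.528
  v: GS value = (6 - (-3)·6.528) / (5) = 5.117;  v ← (1−ω)·0.900 + ω·5.117 = 7.521

(6.528, 7.521)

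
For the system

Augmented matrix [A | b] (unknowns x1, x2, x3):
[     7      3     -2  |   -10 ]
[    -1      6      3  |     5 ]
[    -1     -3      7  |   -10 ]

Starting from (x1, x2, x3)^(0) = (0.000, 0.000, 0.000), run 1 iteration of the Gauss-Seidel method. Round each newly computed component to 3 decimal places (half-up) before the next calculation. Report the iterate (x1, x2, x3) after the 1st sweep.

Iteration 1:
  x1 = (-10 - (3)·0.000 - (-2)·0.000) / (7) = -1.429
  x2 = (5 - (-1)·-1.429 - (3)·0.000) / (6) = 0.595
  x3 = (-10 - (-1)·-1.429 - (-3)·0.595) / (7) = -1.378

(-1.429, 0.595, -1.378)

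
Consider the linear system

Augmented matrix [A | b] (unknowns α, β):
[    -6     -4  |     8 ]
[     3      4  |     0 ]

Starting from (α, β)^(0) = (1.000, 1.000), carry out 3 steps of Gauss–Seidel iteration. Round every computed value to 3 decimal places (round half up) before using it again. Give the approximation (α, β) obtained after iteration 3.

Iteration 1:
  α = (8 - (-4)·1.000) / (-6) = -2.000
  β = (0 - (3)·-2.000) / (4) = 1.500
Iteration 2:
  α = (8 - (-4)·1.500) / (-6) = -2.333
  β = (0 - (3)·-2.333) / (4) = 1.750
Iteration 3:
  α = (8 - (-4)·1.750) / (-6) = -2.500
  β = (0 - (3)·-2.500) / (4) = 1.875

(-2.500, 1.875)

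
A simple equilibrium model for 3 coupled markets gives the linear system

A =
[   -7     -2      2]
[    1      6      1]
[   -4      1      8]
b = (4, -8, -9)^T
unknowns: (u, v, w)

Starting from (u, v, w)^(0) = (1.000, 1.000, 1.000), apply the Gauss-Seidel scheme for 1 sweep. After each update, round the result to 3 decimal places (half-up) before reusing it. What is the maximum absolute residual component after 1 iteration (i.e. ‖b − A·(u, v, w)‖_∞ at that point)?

Iteration 1:
  u = (4 - (-2)·1.000 - (2)·1.000) / (-7) = -0.571
  v = (-8 - (1)·-0.571 - (1)·1.000) / (6) = -1.405
  w = (-9 - (-4)·-0.571 - (1)·-1.405) / (8) = -1.235
Residual b − A·x = (-0.337, 2.236, 0.001); ∞-norm = 2.236

2.236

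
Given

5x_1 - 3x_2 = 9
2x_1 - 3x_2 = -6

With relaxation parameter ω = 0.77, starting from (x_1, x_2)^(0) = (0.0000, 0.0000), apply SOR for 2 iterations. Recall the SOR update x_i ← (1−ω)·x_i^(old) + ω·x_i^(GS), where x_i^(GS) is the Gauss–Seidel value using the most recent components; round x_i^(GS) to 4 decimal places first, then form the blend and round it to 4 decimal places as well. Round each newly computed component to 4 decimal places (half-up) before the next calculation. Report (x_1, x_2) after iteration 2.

(2.7450, 3.4669)

Iteration 1:
  x_1: GS value = (9 - (-3)·0.0000) / (5) = 1.8000;  x_1 ← (1−ω)·0.0000 + ω·1.8000 = 1.3860
  x_2: GS value = (-6 - (2)·1.3860) / (-3) = 2.9240;  x_2 ← (1−ω)·0.0000 + ω·2.9240 = 2.2515
Iteration 2:
  x_1: GS value = (9 - (-3)·2.2515) / (5) = 3.1509;  x_1 ← (1−ω)·1.3860 + ω·3.1509 = 2.7450
  x_2: GS value = (-6 - (2)·2.7450) / (-3) = 3.8300;  x_2 ← (1−ω)·2.2515 + ω·3.8300 = 3.4669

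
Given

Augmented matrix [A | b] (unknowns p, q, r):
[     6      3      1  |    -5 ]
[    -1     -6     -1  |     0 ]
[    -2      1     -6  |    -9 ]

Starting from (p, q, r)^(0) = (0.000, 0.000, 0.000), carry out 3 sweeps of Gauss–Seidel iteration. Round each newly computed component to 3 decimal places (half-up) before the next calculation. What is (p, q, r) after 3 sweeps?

(-1.097, -0.131, 1.844)

Iteration 1:
  p = (-5 - (3)·0.000 - (1)·0.000) / (6) = -0.833
  q = (0 - (-1)·-0.833 - (-1)·0.000) / (-6) = 0.139
  r = (-9 - (-2)·-0.833 - (1)·0.139) / (-6) = 1.801
Iteration 2:
  p = (-5 - (3)·0.139 - (1)·1.801) / (6) = -1.203
  q = (0 - (-1)·-1.203 - (-1)·1.801) / (-6) = -0.100
  r = (-9 - (-2)·-1.203 - (1)·-0.100) / (-6) = 1.884
Iteration 3:
  p = (-5 - (3)·-0.100 - (1)·1.884) / (6) = -1.097
  q = (0 - (-1)·-1.097 - (-1)·1.884) / (-6) = -0.131
  r = (-9 - (-2)·-1.097 - (1)·-0.131) / (-6) = 1.844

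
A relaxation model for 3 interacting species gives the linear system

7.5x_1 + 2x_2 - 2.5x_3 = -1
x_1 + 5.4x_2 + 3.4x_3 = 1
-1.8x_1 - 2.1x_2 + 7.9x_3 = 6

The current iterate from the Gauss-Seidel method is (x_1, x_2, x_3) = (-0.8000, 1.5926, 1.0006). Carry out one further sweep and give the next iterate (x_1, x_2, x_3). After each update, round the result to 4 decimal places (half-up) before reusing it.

(-0.2245, -0.4032, 0.6012)

One sweep:
  x_1 = (-1 - (2)·1.5926 - (-2.5)·1.0006) / (7.5) = -0.2245
  x_2 = (1 - (1)·-0.2245 - (3.4)·1.0006) / (5.4) = -0.4032
  x_3 = (6 - (-1.8)·-0.2245 - (-2.1)·-0.4032) / (7.9) = 0.6012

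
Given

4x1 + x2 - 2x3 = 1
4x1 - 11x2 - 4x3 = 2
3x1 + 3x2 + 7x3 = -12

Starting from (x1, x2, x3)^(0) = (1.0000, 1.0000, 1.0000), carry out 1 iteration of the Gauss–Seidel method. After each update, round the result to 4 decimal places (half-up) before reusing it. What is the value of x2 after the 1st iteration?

Iteration 1:
  x1 = (1 - (1)·1.0000 - (-2)·1.0000) / (4) = 0.5000
  x2 = (2 - (4)·0.5000 - (-4)·1.0000) / (-11) = -0.3636
  x3 = (-12 - (3)·0.5000 - (3)·-0.3636) / (7) = -1.7727

-0.3636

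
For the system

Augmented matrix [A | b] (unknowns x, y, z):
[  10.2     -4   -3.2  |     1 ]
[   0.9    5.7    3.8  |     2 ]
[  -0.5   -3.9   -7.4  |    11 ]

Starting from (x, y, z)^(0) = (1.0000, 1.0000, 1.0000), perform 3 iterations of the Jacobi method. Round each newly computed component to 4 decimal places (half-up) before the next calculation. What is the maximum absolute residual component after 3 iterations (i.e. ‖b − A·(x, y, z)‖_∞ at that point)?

4.3125

Iteration 1:
  x = (1 - (-4)·1.0000 - (-3.2)·1.0000) / (10.2) = 0.8039
  y = (2 - (0.9)·1.0000 - (3.8)·1.0000) / (5.7) = -0.4737
  z = (11 - (-0.5)·1.0000 - (-3.9)·1.0000) / (-7.4) = -2.0811
Iteration 2:
  x = (1 - (-4)·-0.4737 - (-3.2)·-2.0811) / (10.2) = -0.7406
  y = (2 - (0.9)·0.8039 - (3.8)·-2.0811) / (5.7) = 1.6113
  z = (11 - (-0.5)·0.8039 - (-3.9)·-0.4737) / (-7.4) = -1.2912
Iteration 3:
  x = (1 - (-4)·1.6113 - (-3.2)·-1.2912) / (10.2) = 0.3248
  y = (2 - (0.9)·-0.7406 - (3.8)·-1.2912) / (5.7) = 1.3286
  z = (11 - (-0.5)·-0.7406 - (-3.9)·1.6113) / (-7.4) = -2.2856
Residual b − A·x = (-4.3125, 2.8199, -0.5695); ∞-norm = 4.3125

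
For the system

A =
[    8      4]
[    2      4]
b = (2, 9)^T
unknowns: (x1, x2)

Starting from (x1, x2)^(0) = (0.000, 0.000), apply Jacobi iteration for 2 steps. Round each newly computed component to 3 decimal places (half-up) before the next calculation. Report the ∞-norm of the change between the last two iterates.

Iteration 1:
  x1 = (2 - (4)·0.000) / (8) = 0.250
  x2 = (9 - (2)·0.000) / (4) = 2.250
Iteration 2:
  x1 = (2 - (4)·2.250) / (8) = -0.875
  x2 = (9 - (2)·0.250) / (4) = 2.125
Change: (-1.125, -0.125) → max |·| = 1.125

1.125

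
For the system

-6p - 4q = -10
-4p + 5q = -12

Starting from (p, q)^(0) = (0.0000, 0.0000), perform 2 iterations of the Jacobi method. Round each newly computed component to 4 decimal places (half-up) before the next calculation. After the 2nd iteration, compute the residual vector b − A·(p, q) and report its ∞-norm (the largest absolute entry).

6.3998

Iteration 1:
  p = (-10 - (-4)·0.0000) / (-6) = 1.6667
  q = (-12 - (-4)·0.0000) / (5) = -2.4000
Iteration 2:
  p = (-10 - (-4)·-2.4000) / (-6) = 3.2667
  q = (-12 - (-4)·1.6667) / (5) = -1.0666
Residual b − A·x = (5.3338, 6.3998); ∞-norm = 6.3998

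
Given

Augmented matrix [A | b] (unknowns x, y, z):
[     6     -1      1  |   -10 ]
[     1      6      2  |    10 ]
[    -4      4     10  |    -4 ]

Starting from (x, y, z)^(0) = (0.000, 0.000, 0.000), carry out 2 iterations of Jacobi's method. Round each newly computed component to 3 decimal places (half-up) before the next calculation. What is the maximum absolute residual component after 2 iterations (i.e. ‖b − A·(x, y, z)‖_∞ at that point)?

Iteration 1:
  x = (-10 - (-1)·0.000 - (1)·0.000) / (6) = -1.667
  y = (10 - (1)·0.000 - (2)·0.000) / (6) = 1.667
  z = (-4 - (-4)·0.000 - (4)·0.000) / (10) = -0.400
Iteration 2:
  x = (-10 - (-1)·1.667 - (1)·-0.400) / (6) = -1.322
  y = (10 - (1)·-1.667 - (2)·-0.400) / (6) = 2.078
  z = (-4 - (-4)·-1.667 - (4)·1.667) / (10) = -1.734
Residual b − A·x = (1.744, 2.322, -0.260); ∞-norm = 2.322

2.322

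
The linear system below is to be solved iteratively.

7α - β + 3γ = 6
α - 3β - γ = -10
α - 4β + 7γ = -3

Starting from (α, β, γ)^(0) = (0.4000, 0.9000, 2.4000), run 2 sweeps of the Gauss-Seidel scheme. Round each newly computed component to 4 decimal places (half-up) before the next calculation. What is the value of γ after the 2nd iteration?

Iteration 1:
  α = (6 - (-1)·0.9000 - (3)·2.4000) / (7) = -0.0429
  β = (-10 - (1)·-0.0429 - (-1)·2.4000) / (-3) = 2.5190
  γ = (-3 - (1)·-0.0429 - (-4)·2.5190) / (7) = 1.0170
Iteration 2:
  α = (6 - (-1)·2.5190 - (3)·1.0170) / (7) = 0.7811
  β = (-10 - (1)·0.7811 - (-1)·1.0170) / (-3) = 3.2547
  γ = (-3 - (1)·0.7811 - (-4)·3.2547) / (7) = 1.3197

1.3197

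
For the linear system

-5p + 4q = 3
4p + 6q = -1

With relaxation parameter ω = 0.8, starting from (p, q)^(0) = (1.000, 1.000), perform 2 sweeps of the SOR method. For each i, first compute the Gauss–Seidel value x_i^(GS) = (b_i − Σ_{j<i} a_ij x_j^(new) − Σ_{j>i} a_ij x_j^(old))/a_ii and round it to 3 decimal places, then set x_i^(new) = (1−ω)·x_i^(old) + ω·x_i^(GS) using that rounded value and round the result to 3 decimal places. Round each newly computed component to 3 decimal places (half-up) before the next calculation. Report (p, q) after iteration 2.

(-0.489, 0.102)

Iteration 1:
  p: GS value = (3 - (4)·1.000) / (-5) = 0.200;  p ← (1−ω)·1.000 + ω·0.200 = 0.360
  q: GS value = (-1 - (4)·0.360) / (6) = -0.407;  q ← (1−ω)·1.000 + ω·-0.407 = -0.126
Iteration 2:
  p: GS value = (3 - (4)·-0.126) / (-5) = -0.701;  p ← (1−ω)·0.360 + ω·-0.701 = -0.489
  q: GS value = (-1 - (4)·-0.489) / (6) = 0.159;  q ← (1−ω)·-0.126 + ω·0.159 = 0.102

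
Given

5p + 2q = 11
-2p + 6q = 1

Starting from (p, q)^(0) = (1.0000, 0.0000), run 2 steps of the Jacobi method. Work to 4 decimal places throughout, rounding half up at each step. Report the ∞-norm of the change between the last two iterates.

0.4000

Iteration 1:
  p = (11 - (2)·0.0000) / (5) = 2.2000
  q = (1 - (-2)·1.0000) / (6) = 0.5000
Iteration 2:
  p = (11 - (2)·0.5000) / (5) = 2.0000
  q = (1 - (-2)·2.2000) / (6) = 0.9000
Change: (-0.2000, 0.4000) → max |·| = 0.4000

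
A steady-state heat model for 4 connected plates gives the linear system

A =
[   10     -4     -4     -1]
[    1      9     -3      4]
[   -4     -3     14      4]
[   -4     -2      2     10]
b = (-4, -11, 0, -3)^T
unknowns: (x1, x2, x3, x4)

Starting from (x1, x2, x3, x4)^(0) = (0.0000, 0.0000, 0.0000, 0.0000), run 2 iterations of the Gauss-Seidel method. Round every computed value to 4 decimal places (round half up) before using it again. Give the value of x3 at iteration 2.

-0.3339

Iteration 1:
  x1 = (-4 - (-4)·0.0000 - (-4)·0.0000 - (-1)·0.0000) / (10) = -0.4000
  x2 = (-11 - (1)·-0.4000 - (-3)·0.0000 - (4)·0.0000) / (9) = -1.1778
  x3 = (0 - (-4)·-0.4000 - (-3)·-1.1778 - (4)·0.0000) / (14) = -0.3667
  x4 = (-3 - (-4)·-0.4000 - (-2)·-1.1778 - (2)·-0.3667) / (10) = -0.6222
Iteration 2:
  x1 = (-4 - (-4)·-1.1778 - (-4)·-0.3667 - (-1)·-0.6222) / (10) = -1.0800
  x2 = (-11 - (1)·-1.0800 - (-3)·-0.3667 - (4)·-0.6222) / (9) = -0.9479
  x3 = (0 - (-4)·-1.0800 - (-3)·-0.9479 - (4)·-0.6222) / (14) = -0.3339
  x4 = (-3 - (-4)·-1.0800 - (-2)·-0.9479 - (2)·-0.3339) / (10) = -0.8548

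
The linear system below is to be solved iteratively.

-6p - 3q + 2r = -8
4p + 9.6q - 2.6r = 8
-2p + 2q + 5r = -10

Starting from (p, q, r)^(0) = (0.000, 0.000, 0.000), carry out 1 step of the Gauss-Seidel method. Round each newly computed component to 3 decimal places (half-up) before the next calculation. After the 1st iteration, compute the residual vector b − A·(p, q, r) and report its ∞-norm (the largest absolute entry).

Iteration 1:
  p = (-8 - (-3)·0.000 - (2)·0.000) / (-6) = 1.333
  q = (8 - (4)·1.333 - (-2.6)·0.000) / (9.6) = 0.278
  r = (-10 - (-2)·1.333 - (2)·0.278) / (5) = -1.578
Residual b − A·x = (3.988, -4.104, 0.000); ∞-norm = 4.104

4.104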